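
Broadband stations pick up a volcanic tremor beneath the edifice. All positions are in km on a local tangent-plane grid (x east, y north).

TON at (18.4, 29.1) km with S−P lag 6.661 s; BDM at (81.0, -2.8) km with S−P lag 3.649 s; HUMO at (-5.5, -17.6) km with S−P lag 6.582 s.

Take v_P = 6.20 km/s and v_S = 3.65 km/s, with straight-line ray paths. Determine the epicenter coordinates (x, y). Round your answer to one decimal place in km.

Distance from S−P lag: d = Δt · v_P v_S / (v_P − v_S) = Δt · (6.20·3.65)/(6.20−3.65) ≈ 8.8745·Δt.
So d_TON = 59.11, d_BDM = 32.38, d_HUMO = 58.41 km.
Circle about each station: (x − 18.4)² + (y − 29.1)² = 59.11²; (x − 81.0)² + (y + 2.8)² = 32.38²; (x + 5.5)² + (y + 17.6)² = 58.41².
Subtracting the TON equation from the BDM and HUMO equations removes the quadratic terms:
125.2 x − 63.8 y = 7829.00
-47.8 x − 93.4 y = -763.10
Solving the 2×2 system: x ≈ 52.9, y ≈ -18.9 km.

x ≈ 52.9 km, y ≈ -18.9 km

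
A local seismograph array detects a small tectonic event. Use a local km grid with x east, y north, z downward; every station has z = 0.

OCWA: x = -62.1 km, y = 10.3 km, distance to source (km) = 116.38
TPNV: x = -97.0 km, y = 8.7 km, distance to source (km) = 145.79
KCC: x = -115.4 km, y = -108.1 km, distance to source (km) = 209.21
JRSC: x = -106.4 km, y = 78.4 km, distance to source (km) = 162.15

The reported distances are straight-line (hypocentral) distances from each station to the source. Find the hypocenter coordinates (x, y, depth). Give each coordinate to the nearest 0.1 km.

Each station gives a sphere (x−x_i)² + (y−y_i)² + z² = d_i² (stations at z=0).
Subtracting the OCWA sphere from TPNV and KCC: z² cancels, leaving linear equations in x and y:
-69.8 x − 3.2 y = -2188.23
-106.6 x − 236.8 y = -9184.25
Solving: x ≈ 30.195, y ≈ 25.192 km (keep extra digits for the depth step; rounded: 30.2, 25.2).
Then from the OCWA sphere: z² = 116.38² − (x + 62.1)² − (y − 10.3)² with x = 30.195, y = 25.192, so z ≈ 69.312 ≈ 69.3 km.

(30.2, 25.2, 69.3)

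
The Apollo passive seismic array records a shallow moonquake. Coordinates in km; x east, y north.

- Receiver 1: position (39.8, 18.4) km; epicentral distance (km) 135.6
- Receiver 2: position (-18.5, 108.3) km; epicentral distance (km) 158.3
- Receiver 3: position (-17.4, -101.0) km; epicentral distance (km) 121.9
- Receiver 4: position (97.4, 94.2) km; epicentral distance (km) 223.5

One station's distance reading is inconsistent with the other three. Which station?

Solve using three stations at a time. Using Receiver 1, Receiver 2, Receiver 4 (subtract circle equations pairwise → linear system) gives (x, y) ≈ (-84.6, -35.5).
Distances from that point to each station vs reported:
  Receiver 1: calculated 135.6 vs reported 135.6 → residual 0.0 km
  Receiver 2: calculated 158.3 vs reported 158.3 → residual 0.0 km
  Receiver 3: calculated 93.8 vs reported 121.9 → residual 28.1 km
  Receiver 4: calculated 223.5 vs reported 223.5 → residual 0.0 km
Receiver 1, Receiver 2, Receiver 4 are mutually consistent (residuals ≈ 0); Receiver 3 is off by 28.1 km.

Receiver 3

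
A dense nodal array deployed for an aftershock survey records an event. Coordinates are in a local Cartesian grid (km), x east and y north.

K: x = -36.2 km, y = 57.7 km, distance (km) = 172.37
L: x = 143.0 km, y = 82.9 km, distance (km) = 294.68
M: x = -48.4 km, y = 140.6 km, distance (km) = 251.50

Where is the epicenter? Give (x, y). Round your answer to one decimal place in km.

Circle about each station: (x + 36.2)² + (y − 57.7)² = 172.37²; (x − 143.0)² + (y − 82.9)² = 294.68²; (x + 48.4)² + (y − 140.6)² = 251.50².
Subtracting the K equation from the L and M equations removes the quadratic terms:
358.4 x + 50.4 y = -34443.21
-24.4 x + 165.8 y = -16069.64
Solving the 2×2 system: x ≈ -80.8, y ≈ -108.8 km.

-80.8 km east, -108.8 km north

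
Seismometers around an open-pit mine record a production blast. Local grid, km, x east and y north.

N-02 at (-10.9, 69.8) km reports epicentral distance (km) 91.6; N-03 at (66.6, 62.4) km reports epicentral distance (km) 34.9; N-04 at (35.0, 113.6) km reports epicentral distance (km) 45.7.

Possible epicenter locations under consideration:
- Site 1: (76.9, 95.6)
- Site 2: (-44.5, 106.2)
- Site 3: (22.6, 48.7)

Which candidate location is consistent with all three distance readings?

Site 1

For each candidate, compare |candidate − station| to the reported distance:
Site 1: residuals N-02 0.1, N-03 0.1, N-04 0.1 → max 0.1 km
Site 2: residuals N-02 42.1, N-03 84.5, N-04 34.1 → max 84.5 km
Site 3: residuals N-02 52.0, N-03 11.2, N-04 20.4 → max 52.0 km
Only Site 1 has all residuals ≈ 0.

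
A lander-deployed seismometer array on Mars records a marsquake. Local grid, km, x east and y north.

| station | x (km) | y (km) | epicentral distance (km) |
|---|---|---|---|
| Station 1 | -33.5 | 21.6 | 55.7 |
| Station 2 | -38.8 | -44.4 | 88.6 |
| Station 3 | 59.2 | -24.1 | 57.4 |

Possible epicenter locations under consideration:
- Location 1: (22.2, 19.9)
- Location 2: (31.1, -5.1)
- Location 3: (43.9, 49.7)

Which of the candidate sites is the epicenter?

For each candidate, compare |candidate − station| to the reported distance:
Location 1: residuals Station 1 0.0, Station 2 0.0, Station 3 0.1 → max 0.1 km
Location 2: residuals Station 1 14.2, Station 2 8.4, Station 3 23.5 → max 23.5 km
Location 3: residuals Station 1 26.6, Station 2 36.7, Station 3 18.0 → max 36.7 km
Only Location 1 has all residuals ≈ 0.

Location 1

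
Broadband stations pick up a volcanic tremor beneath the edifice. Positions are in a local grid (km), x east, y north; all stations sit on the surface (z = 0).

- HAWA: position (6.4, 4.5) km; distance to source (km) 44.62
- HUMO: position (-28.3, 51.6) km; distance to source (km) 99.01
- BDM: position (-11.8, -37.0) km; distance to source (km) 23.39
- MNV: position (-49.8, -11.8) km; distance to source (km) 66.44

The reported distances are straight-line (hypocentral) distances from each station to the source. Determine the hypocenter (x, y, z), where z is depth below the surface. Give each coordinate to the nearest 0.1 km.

Each station gives a sphere (x−x_i)² + (y−y_i)² + z² = d_i² (stations at z=0).
Subtracting the HAWA sphere from HUMO and BDM: z² cancels, leaving linear equations in x and y:
-69.4 x + 94.2 y = -4409.80
-36.4 x − 83.0 y = 2890.88
Solving: x ≈ 10.196, y ≈ -39.301 km (keep extra digits for the depth step; rounded: 10.2, -39.3).
Then from the HAWA sphere: z² = 44.62² − (x − 6.4)² − (y − 4.5)² with x = 10.196, y = -39.301, so z ≈ 7.616 ≈ 7.6 km.

(10.2, -39.3, 7.6)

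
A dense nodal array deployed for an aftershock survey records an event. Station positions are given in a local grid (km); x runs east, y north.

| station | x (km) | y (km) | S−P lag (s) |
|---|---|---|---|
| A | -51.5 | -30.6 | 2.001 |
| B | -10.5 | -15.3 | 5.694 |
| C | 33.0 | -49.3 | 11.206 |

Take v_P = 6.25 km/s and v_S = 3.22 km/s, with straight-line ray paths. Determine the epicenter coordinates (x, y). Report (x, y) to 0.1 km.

Distance from S−P lag: d = Δt · v_P v_S / (v_P − v_S) = Δt · (6.25·3.22)/(6.25−3.22) ≈ 6.6419·Δt.
So d_A = 13.29, d_B = 37.82, d_C = 74.43 km.
Circle about each station: (x + 51.5)² + (y + 30.6)² = 13.29²; (x + 10.5)² + (y + 15.3)² = 37.82²; (x − 33.0)² + (y + 49.3)² = 74.43².
Subtracting pairs of circle equations eliminates x²+y² and gives linear equations (the radical axes):
82.0 x + 30.6 y = -4498.00
169.0 x − 37.4 y = -5432.32
Solving the 2×2 system: x ≈ -40.6, y ≈ -38.2 km.

(-40.6, -38.2)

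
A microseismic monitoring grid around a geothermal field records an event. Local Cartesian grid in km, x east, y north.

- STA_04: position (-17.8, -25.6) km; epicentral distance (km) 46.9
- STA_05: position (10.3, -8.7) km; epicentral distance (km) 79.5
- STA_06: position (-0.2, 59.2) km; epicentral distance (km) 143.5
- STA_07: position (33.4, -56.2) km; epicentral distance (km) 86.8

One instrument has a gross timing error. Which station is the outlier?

STA_06

Solve using three stations at a time. Using STA_04, STA_05, STA_07 (subtract circle equations pairwise → linear system) gives (x, y) ≈ (-53.5, -56.3).
Distances from that point to each station vs reported:
  STA_04: calculated 47.1 vs reported 46.9 → residual 0.2 km
  STA_05: calculated 79.6 vs reported 79.5 → residual 0.1 km
  STA_06: calculated 127.2 vs reported 143.5 → residual 16.3 km
  STA_07: calculated 86.9 vs reported 86.8 → residual 0.1 km
STA_04, STA_05, STA_07 are mutually consistent (residuals ≈ 0); STA_06 is off by 16.3 km.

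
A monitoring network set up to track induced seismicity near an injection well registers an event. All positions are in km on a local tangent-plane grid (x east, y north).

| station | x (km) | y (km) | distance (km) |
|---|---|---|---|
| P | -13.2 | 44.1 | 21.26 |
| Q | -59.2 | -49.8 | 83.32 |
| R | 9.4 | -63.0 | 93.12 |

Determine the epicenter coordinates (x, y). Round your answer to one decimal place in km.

x ≈ -21.9 km, y ≈ 24.7 km

Circle about each station: (x + 13.2)² + (y − 44.1)² = 21.26²; (x + 59.2)² + (y + 49.8)² = 83.32²; (x − 9.4)² + (y + 63.0)² = 93.12².
Subtracting pairs of circle equations eliminates x²+y² and gives linear equations (the radical axes):
-92.0 x − 187.8 y = -2624.60
45.2 x − 214.2 y = -6281.04
Solving the 2×2 system: x ≈ -21.9, y ≈ 24.7 km.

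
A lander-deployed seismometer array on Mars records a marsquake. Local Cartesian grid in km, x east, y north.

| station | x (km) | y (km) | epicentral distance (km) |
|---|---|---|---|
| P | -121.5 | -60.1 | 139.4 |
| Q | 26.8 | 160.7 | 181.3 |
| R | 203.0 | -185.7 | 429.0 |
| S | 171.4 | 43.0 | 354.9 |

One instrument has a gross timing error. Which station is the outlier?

Solve using three stations at a time. Using P, Q, R (subtract circle equations pairwise → linear system) gives (x, y) ≈ (-134.9, 78.7).
Distances from that point to each station vs reported:
  P: calculated 139.4 vs reported 139.4 → residual 0.0 km
  Q: calculated 181.3 vs reported 181.3 → residual 0.0 km
  R: calculated 429.0 vs reported 429.0 → residual 0.0 km
  S: calculated 308.3 vs reported 354.9 → residual 46.6 km
P, Q, R are mutually consistent (residuals ≈ 0); S is off by 46.6 km.

S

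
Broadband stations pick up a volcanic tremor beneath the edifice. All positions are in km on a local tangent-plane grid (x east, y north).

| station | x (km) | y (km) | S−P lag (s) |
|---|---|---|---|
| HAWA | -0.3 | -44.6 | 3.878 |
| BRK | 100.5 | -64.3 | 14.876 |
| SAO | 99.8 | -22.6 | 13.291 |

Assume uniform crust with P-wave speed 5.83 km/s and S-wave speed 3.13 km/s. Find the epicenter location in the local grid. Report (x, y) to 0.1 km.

10.0 km east, -20.5 km north

Distance from S−P lag: d = Δt · v_P v_S / (v_P − v_S) = Δt · (5.83·3.13)/(5.83−3.13) ≈ 6.7585·Δt.
So d_HAWA = 26.21, d_BRK = 100.54, d_SAO = 89.83 km.
Circle about each station: (x + 0.3)² + (y + 44.6)² = 26.21²; (x − 100.5)² + (y + 64.3)² = 100.54²; (x − 99.8)² + (y + 22.6)² = 89.83².
Subtracting the HAWA equation from the BRK and SAO equations removes the quadratic terms:
201.6 x − 39.4 y = 2824.16
200.2 x + 44.0 y = 1099.09
Solving the 2×2 system: x ≈ 10.0, y ≈ -20.5 km.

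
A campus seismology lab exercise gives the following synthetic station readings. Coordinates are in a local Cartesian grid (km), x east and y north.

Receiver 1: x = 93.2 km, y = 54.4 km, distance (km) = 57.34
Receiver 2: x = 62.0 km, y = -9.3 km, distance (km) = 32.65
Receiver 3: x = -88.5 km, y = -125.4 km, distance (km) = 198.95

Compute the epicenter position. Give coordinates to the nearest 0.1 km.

47.4 km east, 19.9 km north

Circle about each station: (x − 93.2)² + (y − 54.4)² = 57.34²; (x − 62.0)² + (y + 9.3)² = 32.65²; (x + 88.5)² + (y + 125.4)² = 198.95².
Subtracting the Receiver 1 equation from the Receiver 2 and Receiver 3 equations removes the quadratic terms:
-62.4 x − 127.4 y = -5493.26
-363.4 x − 359.6 y = -24381.42
Solving the 2×2 system: x ≈ 47.4, y ≈ 19.9 km.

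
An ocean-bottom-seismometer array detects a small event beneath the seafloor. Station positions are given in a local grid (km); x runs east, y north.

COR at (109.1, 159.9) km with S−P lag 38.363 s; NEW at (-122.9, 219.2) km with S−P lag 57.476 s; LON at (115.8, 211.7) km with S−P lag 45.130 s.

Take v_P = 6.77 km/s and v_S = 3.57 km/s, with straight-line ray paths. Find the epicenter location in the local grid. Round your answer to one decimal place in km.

137.0 km east, -128.5 km north

Distance from S−P lag: d = Δt · v_P v_S / (v_P − v_S) = Δt · (6.77·3.57)/(6.77−3.57) ≈ 7.5528·Δt.
So d_COR = 289.75, d_NEW = 434.10, d_LON = 340.86 km.
Circle about each station: (x − 109.1)² + (y − 159.9)² = 289.75²; (x + 122.9)² + (y − 219.2)² = 434.10²; (x − 115.8)² + (y − 211.7)² = 340.86².
Subtracting pairs of circle equations eliminates x²+y² and gives linear equations (the radical axes):
-464.0 x + 118.6 y = -78805.52
13.4 x + 103.6 y = -11474.77
Solving the 2×2 system: x ≈ 137.0, y ≈ -128.5 km.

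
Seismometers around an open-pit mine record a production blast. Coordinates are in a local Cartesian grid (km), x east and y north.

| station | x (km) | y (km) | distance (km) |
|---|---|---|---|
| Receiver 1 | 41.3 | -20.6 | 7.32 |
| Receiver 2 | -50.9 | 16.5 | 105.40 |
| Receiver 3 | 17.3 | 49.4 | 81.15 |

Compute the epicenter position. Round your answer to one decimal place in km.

x ≈ 45.2 km, y ≈ -26.8 km

Circle about each station: (x − 41.3)² + (y + 20.6)² = 7.32²; (x + 50.9)² + (y − 16.5)² = 105.40²; (x − 17.3)² + (y − 49.4)² = 81.15².
Subtracting the Receiver 1 equation from the Receiver 2 and Receiver 3 equations removes the quadratic terms:
-184.4 x + 74.2 y = -10322.57
-48.0 x + 140.0 y = -5922.14
Solving the 2×2 system: x ≈ 45.2, y ≈ -26.8 km.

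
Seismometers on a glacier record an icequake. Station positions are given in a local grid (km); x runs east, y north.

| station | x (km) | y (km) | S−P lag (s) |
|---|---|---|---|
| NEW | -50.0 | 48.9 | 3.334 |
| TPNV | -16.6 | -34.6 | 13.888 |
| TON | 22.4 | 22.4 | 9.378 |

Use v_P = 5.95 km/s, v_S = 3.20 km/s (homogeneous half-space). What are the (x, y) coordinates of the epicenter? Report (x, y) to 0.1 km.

Distance from S−P lag: d = Δt · v_P v_S / (v_P − v_S) = Δt · (5.95·3.20)/(5.95−3.20) ≈ 6.9236·Δt.
So d_NEW = 23.08, d_TPNV = 96.16, d_TON = 64.93 km.
Circle about each station: (x + 50.0)² + (y − 48.9)² = 23.08²; (x + 16.6)² + (y + 34.6)² = 96.16²; (x − 22.4)² + (y − 22.4)² = 64.93².
Subtracting pairs of circle equations eliminates x²+y² and gives linear equations (the radical axes):
66.8 x − 167.0 y = -12132.55
144.8 x − 53.0 y = -7570.91
Solving the 2×2 system: x ≈ -30.1, y ≈ 60.6 km.

-30.1 km east, 60.6 km north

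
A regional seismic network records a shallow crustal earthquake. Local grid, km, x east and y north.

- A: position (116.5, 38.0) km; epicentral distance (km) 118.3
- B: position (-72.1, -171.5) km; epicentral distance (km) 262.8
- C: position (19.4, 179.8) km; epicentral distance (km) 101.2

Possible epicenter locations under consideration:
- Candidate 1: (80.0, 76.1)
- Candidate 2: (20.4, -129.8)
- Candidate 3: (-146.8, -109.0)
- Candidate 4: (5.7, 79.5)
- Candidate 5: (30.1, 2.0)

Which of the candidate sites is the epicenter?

Candidate 4

For each candidate, compare |candidate − station| to the reported distance:
Candidate 1: residuals A 65.5, B 27.8, C 18.9 → max 65.5 km
Candidate 2: residuals A 75.1, B 161.3, C 208.4 → max 208.4 km
Candidate 3: residuals A 183.3, B 165.4, C 232.0 → max 232.0 km
Candidate 4: residuals A 0.0, B 0.0, C 0.0 → max 0.0 km
Candidate 5: residuals A 24.7, B 61.4, C 76.9 → max 76.9 km
Only Candidate 4 has all residuals ≈ 0.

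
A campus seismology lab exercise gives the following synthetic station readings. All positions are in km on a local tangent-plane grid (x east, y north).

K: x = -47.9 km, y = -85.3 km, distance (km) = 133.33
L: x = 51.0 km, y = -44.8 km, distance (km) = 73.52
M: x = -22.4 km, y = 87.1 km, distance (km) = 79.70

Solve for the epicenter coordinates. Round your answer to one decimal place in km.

Circle about each station: (x + 47.9)² + (y + 85.3)² = 133.33²; (x − 51.0)² + (y + 44.8)² = 73.52²; (x + 22.4)² + (y − 87.1)² = 79.70².
Subtracting the K equation from the L and M equations removes the quadratic terms:
197.8 x + 81.0 y = 7409.24
51.0 x + 344.8 y = 9942.47
Solving the 2×2 system: x ≈ 27.3, y ≈ 24.8 km.

x ≈ 27.3 km, y ≈ 24.8 km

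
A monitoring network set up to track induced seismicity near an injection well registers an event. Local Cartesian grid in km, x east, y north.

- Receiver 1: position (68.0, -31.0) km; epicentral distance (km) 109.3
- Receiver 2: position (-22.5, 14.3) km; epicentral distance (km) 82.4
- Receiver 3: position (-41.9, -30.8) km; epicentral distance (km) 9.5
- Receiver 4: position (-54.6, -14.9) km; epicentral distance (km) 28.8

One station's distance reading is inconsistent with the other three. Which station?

Receiver 2

Solve using three stations at a time. Using Receiver 1, Receiver 3, Receiver 4 (subtract circle equations pairwise → linear system) gives (x, y) ≈ (-40.9, -40.2).
Distances from that point to each station vs reported:
  Receiver 1: calculated 109.3 vs reported 109.3 → residual 0.0 km
  Receiver 2: calculated 57.6 vs reported 82.4 → residual 24.8 km
  Receiver 3: calculated 9.5 vs reported 9.5 → residual 0.0 km
  Receiver 4: calculated 28.8 vs reported 28.8 → residual 0.0 km
Receiver 1, Receiver 3, Receiver 4 are mutually consistent (residuals ≈ 0); Receiver 2 is off by 24.8 km.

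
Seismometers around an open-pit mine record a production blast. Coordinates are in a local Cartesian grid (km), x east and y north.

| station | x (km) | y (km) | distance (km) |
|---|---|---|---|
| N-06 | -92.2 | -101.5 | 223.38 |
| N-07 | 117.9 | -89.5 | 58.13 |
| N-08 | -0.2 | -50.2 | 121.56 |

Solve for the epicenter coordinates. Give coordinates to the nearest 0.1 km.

Circle about each station: (x + 92.2)² + (y + 101.5)² = 223.38²; (x − 117.9)² + (y + 89.5)² = 58.13²; (x + 0.2)² + (y + 50.2)² = 121.56².
Subtracting pairs of circle equations eliminates x²+y² and gives linear equations (the radical axes):
420.2 x + 24.0 y = 49627.10
184.0 x + 102.6 y = 18838.78
Solving the 2×2 system: x ≈ 119.9, y ≈ -31.4 km.

(119.9, -31.4)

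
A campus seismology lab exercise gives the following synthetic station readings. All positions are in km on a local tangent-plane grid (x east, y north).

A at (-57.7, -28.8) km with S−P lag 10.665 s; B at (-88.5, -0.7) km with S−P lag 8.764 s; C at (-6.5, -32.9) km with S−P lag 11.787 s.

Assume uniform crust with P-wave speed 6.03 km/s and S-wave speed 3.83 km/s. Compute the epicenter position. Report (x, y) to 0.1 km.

Distance from S−P lag: d = Δt · v_P v_S / (v_P − v_S) = Δt · (6.03·3.83)/(6.03−3.83) ≈ 10.4977·Δt.
So d_A = 111.96, d_B = 92.00, d_C = 123.74 km.
Circle about each station: (x + 57.7)² + (y + 28.8)² = 111.96²; (x + 88.5)² + (y + 0.7)² = 92.00²; (x + 6.5)² + (y + 32.9)² = 123.74².
Subtracting the A equation from the B and C equations removes the quadratic terms:
-61.6 x + 56.2 y = 7745.05
102.4 x − 8.2 y = -5810.62
Solving the 2×2 system: x ≈ -50.1, y ≈ 82.9 km.

(-50.1, 82.9)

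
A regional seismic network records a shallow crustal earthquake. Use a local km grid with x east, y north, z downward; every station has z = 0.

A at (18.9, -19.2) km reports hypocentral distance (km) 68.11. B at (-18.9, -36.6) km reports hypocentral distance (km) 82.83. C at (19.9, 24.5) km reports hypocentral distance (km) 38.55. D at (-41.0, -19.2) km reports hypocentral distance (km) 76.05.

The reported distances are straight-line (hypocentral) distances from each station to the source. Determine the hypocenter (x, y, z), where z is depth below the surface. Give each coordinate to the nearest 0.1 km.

(-1.5, 39.2, 28.5)

Each station gives a sphere (x−x_i)² + (y−y_i)² + z² = d_i² (stations at z=0).
Subtracting the A sphere from B and C: z² cancels, leaving linear equations in x and y:
-75.6 x − 34.8 y = -1250.92
2.0 x + 87.4 y = 3423.28
Solving: x ≈ -1.499, y ≈ 39.202 km (keep extra digits for the depth step; rounded: -1.5, 39.2).
Then from the A sphere: z² = 68.11² − (x − 18.9)² − (y + 19.2)² with x = -1.499, y = 39.202, so z ≈ 28.497 ≈ 28.5 km.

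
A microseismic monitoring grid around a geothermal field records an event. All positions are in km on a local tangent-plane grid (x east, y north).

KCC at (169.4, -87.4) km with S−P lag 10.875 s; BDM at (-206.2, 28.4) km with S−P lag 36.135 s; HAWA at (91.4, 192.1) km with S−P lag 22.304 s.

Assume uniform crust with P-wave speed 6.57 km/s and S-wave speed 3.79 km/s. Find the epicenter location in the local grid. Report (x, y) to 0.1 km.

Distance from S−P lag: d = Δt · v_P v_S / (v_P − v_S) = Δt · (6.57·3.79)/(6.57−3.79) ≈ 8.9569·Δt.
So d_KCC = 97.41, d_BDM = 323.66, d_HAWA = 199.78 km.
Circle about each station: (x − 169.4)² + (y + 87.4)² = 97.41²; (x + 206.2)² + (y − 28.4)² = 323.66²; (x − 91.4)² + (y − 192.1)² = 199.78².
Subtracting pairs of circle equations eliminates x²+y² and gives linear equations (the radical axes):
-751.2 x + 231.6 y = -88277.21
-156.0 x + 559.0 y = -21502.09
Solving the 2×2 system: x ≈ 115.6, y ≈ -6.2 km.

x ≈ 115.6 km, y ≈ -6.2 km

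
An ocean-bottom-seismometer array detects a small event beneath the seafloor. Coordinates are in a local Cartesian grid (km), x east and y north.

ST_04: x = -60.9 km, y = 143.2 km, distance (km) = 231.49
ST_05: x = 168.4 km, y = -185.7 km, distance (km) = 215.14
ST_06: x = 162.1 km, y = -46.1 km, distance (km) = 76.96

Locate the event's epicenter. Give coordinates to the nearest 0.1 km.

Circle about each station: (x + 60.9)² + (y − 143.2)² = 231.49²; (x − 168.4)² + (y + 185.7)² = 215.14²; (x − 162.1)² + (y + 46.1)² = 76.96².
Subtracting the ST_04 equation from the ST_05 and ST_06 equations removes the quadratic terms:
458.6 x − 657.8 y = 45930.40
446.0 x − 378.6 y = 51851.35
Solving the 2×2 system: x ≈ 139.6, y ≈ 27.5 km.

x ≈ 139.6 km, y ≈ 27.5 km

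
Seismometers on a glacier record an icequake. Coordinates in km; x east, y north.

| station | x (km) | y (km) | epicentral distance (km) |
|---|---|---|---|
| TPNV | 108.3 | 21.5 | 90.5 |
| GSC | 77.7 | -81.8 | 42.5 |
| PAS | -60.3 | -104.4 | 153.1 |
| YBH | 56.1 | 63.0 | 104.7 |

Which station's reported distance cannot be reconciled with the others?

TPNV

Solve using three stations at a time. Using GSC, PAS, YBH (subtract circle equations pairwise → linear system) gives (x, y) ≈ (78.3, -39.3).
Distances from that point to each station vs reported:
  TPNV: calculated 67.8 vs reported 90.5 → residual 22.7 km
  GSC: calculated 42.5 vs reported 42.5 → residual 0.0 km
  PAS: calculated 153.1 vs reported 153.1 → residual 0.0 km
  YBH: calculated 104.7 vs reported 104.7 → residual 0.0 km
GSC, PAS, YBH are mutually consistent (residuals ≈ 0); TPNV is off by 22.7 km.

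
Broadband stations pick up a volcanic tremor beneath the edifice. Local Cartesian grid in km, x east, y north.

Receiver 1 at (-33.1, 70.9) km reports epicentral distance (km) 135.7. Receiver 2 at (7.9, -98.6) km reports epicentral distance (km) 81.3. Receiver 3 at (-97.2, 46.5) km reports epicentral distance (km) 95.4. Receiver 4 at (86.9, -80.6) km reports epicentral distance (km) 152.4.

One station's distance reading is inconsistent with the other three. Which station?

Solve using three stations at a time. Using Receiver 1, Receiver 2, Receiver 4 (subtract circle equations pairwise → linear system) gives (x, y) ≈ (-64.2, -61.2).
Distances from that point to each station vs reported:
  Receiver 1: calculated 135.7 vs reported 135.7 → residual 0.0 km
  Receiver 2: calculated 81.3 vs reported 81.3 → residual 0.0 km
  Receiver 3: calculated 112.6 vs reported 95.4 → residual 17.2 km
  Receiver 4: calculated 152.4 vs reported 152.4 → residual 0.0 km
Receiver 1, Receiver 2, Receiver 4 are mutually consistent (residuals ≈ 0); Receiver 3 is off by 17.2 km.

Receiver 3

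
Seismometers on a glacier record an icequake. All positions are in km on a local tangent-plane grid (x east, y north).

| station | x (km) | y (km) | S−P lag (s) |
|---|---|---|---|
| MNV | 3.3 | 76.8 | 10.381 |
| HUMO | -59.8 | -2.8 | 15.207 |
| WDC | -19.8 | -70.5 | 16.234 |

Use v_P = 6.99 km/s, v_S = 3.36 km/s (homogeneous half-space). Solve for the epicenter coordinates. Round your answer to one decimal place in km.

Distance from S−P lag: d = Δt · v_P v_S / (v_P − v_S) = Δt · (6.99·3.36)/(6.99−3.36) ≈ 6.4701·Δt.
So d_MNV = 67.17, d_HUMO = 98.39, d_WDC = 105.04 km.
Circle about each station: (x − 3.3)² + (y − 76.8)² = 67.17²; (x + 59.8)² + (y + 2.8)² = 98.39²; (x + 19.8)² + (y + 70.5)² = 105.04².
Subtracting the MNV equation from the HUMO and WDC equations removes the quadratic terms:
-126.2 x − 159.2 y = -7494.03
-46.2 x − 294.6 y = -7068.43
Solving the 2×2 system: x ≈ 36.3, y ≈ 18.3 km.

36.3 km east, 18.3 km north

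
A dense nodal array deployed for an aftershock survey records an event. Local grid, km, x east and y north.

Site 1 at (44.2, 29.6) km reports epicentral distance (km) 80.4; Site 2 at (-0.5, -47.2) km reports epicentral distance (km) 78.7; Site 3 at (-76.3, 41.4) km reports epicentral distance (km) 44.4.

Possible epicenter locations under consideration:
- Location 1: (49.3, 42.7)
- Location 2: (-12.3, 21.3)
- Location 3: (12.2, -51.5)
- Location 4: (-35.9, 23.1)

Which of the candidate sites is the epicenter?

Location 4

For each candidate, compare |candidate − station| to the reported distance:
Location 1: residuals Site 1 66.3, Site 2 24.1, Site 3 81.2 → max 81.2 km
Location 2: residuals Site 1 23.3, Site 2 9.2, Site 3 22.7 → max 23.3 km
Location 3: residuals Site 1 6.8, Site 2 65.3, Site 3 83.9 → max 83.9 km
Location 4: residuals Site 1 0.0, Site 2 0.0, Site 3 0.0 → max 0.0 km
Only Location 4 has all residuals ≈ 0.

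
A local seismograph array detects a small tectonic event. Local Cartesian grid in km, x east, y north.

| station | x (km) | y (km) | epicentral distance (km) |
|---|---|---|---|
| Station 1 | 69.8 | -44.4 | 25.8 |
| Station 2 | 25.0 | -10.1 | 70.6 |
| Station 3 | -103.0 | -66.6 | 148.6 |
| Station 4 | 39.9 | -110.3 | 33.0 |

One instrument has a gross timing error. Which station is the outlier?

Solve using three stations at a time. Using Station 2, Station 3, Station 4 (subtract circle equations pairwise → linear system) gives (x, y) ≈ (45.2, -77.7).
Distances from that point to each station vs reported:
  Station 1: calculated 41.5 vs reported 25.8 → residual 15.7 km
  Station 2: calculated 70.6 vs reported 70.6 → residual 0.0 km
  Station 3: calculated 148.6 vs reported 148.6 → residual 0.0 km
  Station 4: calculated 33.0 vs reported 33.0 → residual 0.0 km
Station 2, Station 3, Station 4 are mutually consistent (residuals ≈ 0); Station 1 is off by 15.7 km.

Station 1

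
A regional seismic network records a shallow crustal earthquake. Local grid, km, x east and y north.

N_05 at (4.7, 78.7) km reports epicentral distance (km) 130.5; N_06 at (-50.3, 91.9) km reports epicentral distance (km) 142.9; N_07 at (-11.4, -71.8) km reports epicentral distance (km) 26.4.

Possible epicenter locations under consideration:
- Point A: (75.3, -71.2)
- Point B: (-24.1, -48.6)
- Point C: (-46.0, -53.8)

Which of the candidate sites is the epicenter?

For each candidate, compare |candidate − station| to the reported distance:
Point A: residuals N_05 35.2, N_06 63.0, N_07 60.3 → max 63.0 km
Point B: residuals N_05 0.0, N_06 0.0, N_07 0.0 → max 0.0 km
Point C: residuals N_05 11.4, N_06 2.9, N_07 12.6 → max 12.6 km
Only Point B has all residuals ≈ 0.

Point B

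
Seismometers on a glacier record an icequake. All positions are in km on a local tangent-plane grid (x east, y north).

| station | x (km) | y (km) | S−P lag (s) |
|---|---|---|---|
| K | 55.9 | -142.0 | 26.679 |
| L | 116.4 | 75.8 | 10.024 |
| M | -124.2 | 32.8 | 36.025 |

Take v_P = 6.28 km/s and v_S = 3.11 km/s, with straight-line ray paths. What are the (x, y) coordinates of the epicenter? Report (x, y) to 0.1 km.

97.2 km east, 17.1 km north

Distance from S−P lag: d = Δt · v_P v_S / (v_P − v_S) = Δt · (6.28·3.11)/(6.28−3.11) ≈ 6.1611·Δt.
So d_K = 164.37, d_L = 61.76, d_M = 221.95 km.
Circle about each station: (x − 55.9)² + (y + 142.0)² = 164.37²; (x − 116.4)² + (y − 75.8)² = 61.76²; (x + 124.2)² + (y − 32.8)² = 221.95².
Subtracting the K equation from the L and M equations removes the quadratic terms:
121.0 x + 435.6 y = 19208.99
-360.2 x + 349.6 y = -29031.64
Solving the 2×2 system: x ≈ 97.2, y ≈ 17.1 km.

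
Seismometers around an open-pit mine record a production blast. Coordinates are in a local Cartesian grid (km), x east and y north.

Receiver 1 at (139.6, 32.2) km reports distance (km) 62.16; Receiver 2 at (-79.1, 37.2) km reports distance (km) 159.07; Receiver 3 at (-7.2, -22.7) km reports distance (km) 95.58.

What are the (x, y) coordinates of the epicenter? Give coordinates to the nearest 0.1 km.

78.9 km east, 18.8 km north

Circle about each station: (x − 139.6)² + (y − 32.2)² = 62.16²; (x + 79.1)² + (y − 37.2)² = 159.07²; (x + 7.2)² + (y + 22.7)² = 95.58².
Subtracting the Receiver 1 equation from the Receiver 2 and Receiver 3 equations removes the quadratic terms:
-437.4 x + 10.0 y = -34323.75
-293.6 x − 109.8 y = -25229.54
Solving the 2×2 system: x ≈ 78.9, y ≈ 18.8 km.
Check against Receiver 1 (with the unrounded x, y): √((x − 139.6)²+(y − 32.2)²) = 62.16 ≈ 62.16 km. ✓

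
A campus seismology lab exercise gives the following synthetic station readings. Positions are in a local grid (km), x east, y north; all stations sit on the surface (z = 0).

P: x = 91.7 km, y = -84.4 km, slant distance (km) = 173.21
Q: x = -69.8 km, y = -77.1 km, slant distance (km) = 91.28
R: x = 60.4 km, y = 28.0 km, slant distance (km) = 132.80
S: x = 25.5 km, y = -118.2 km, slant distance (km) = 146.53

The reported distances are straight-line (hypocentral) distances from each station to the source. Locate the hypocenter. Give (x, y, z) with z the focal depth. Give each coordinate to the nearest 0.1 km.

Each station gives a sphere (x−x_i)² + (y−y_i)² + z² = d_i² (stations at z=0).
Subtracting the P sphere from Q and R: z² cancels, leaving linear equations in x and y:
-323.0 x + 14.6 y = 16953.87
-62.6 x + 224.8 y = 1265.77
Solving: x ≈ -52.900, y ≈ -9.100 km (keep extra digits for the depth step; rounded: -52.9, -9.1).
Then from the P sphere: z² = 173.21² − (x − 91.7)² − (y + 84.4)² with x = -52.900, y = -9.100, so z ≈ 58.502 ≈ 58.5 km.

(-52.9, -9.1, 58.5)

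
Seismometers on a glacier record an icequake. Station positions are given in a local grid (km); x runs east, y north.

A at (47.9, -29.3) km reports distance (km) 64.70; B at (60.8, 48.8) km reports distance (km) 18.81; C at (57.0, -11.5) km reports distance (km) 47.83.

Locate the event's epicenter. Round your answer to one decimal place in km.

(47.6, 35.4)

Circle about each station: (x − 47.9)² + (y + 29.3)² = 64.70²; (x − 60.8)² + (y − 48.8)² = 18.81²; (x − 57.0)² + (y + 11.5)² = 47.83².
Subtracting pairs of circle equations eliminates x²+y² and gives linear equations (the radical axes):
25.8 x + 156.2 y = 6757.45
18.2 x + 35.6 y = 2126.73
Solving the 2×2 system: x ≈ 47.6, y ≈ 35.4 km.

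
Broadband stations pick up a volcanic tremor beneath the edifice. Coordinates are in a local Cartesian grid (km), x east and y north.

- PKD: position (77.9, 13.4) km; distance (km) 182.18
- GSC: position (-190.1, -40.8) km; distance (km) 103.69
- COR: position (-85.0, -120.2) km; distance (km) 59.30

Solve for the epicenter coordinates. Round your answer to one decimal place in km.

Circle about each station: (x − 77.9)² + (y − 13.4)² = 182.18²; (x + 190.1)² + (y + 40.8)² = 103.69²; (x + 85.0)² + (y + 120.2)² = 59.30².
Subtracting pairs of circle equations eliminates x²+y² and gives linear equations (the radical axes):
-536.0 x − 108.4 y = 53992.62
-325.8 x − 267.2 y = 45098.13
Solving the 2×2 system: x ≈ -88.4, y ≈ -61.0 km.
Check against PKD (with the unrounded x, y): √((x − 77.9)²+(y − 13.4)²) = 182.18 ≈ 182.18 km. ✓

x ≈ -88.4 km, y ≈ -61.0 km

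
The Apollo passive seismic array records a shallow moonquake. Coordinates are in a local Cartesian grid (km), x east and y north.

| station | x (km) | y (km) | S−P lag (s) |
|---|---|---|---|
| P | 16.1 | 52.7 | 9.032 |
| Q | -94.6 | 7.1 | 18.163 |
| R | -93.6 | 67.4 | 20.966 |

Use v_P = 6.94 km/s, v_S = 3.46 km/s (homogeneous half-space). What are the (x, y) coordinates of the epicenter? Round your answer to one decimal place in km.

(29.8, -8.1)

Distance from S−P lag: d = Δt · v_P v_S / (v_P − v_S) = Δt · (6.94·3.46)/(6.94−3.46) ≈ 6.9001·Δt.
So d_P = 62.32, d_Q = 125.33, d_R = 144.67 km.
Circle about each station: (x − 16.1)² + (y − 52.7)² = 62.32²; (x + 94.6)² + (y − 7.1)² = 125.33²; (x + 93.6)² + (y − 67.4)² = 144.67².
Subtracting the P equation from the Q and R equations removes the quadratic terms:
-221.4 x − 91.2 y = -5860.76
-219.4 x + 29.4 y = -6778.41
Solving the 2×2 system: x ≈ 29.8, y ≈ -8.1 km.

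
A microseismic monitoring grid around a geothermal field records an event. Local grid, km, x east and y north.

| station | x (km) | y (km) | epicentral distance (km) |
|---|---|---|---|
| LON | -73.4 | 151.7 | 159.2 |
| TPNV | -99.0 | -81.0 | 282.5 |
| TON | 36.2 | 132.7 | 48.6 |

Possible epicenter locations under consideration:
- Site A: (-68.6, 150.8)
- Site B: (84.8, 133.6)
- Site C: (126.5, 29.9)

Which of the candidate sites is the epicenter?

For each candidate, compare |candidate − station| to the reported distance:
Site A: residuals LON 154.3, TPNV 48.7, TON 57.8 → max 154.3 km
Site B: residuals LON 0.0, TPNV 0.1, TON 0.0 → max 0.1 km
Site C: residuals LON 74.9, TPNV 31.2, TON 88.2 → max 88.2 km
Only Site B has all residuals ≈ 0.

Site B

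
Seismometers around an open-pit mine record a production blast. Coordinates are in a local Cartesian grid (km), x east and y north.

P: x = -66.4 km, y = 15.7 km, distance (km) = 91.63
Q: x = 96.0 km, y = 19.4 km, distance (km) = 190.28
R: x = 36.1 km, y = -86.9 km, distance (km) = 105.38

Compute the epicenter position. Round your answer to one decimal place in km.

x ≈ -68.7 km, y ≈ -75.9 km

Circle about each station: (x + 66.4)² + (y − 15.7)² = 91.63²; (x − 96.0)² + (y − 19.4)² = 190.28²; (x − 36.1)² + (y + 86.9)² = 105.38².
Subtracting the P equation from the Q and R equations removes the quadratic terms:
324.8 x + 7.4 y = -22873.51
205.0 x − 205.2 y = 1490.48
Solving the 2×2 system: x ≈ -68.7, y ≈ -75.9 km.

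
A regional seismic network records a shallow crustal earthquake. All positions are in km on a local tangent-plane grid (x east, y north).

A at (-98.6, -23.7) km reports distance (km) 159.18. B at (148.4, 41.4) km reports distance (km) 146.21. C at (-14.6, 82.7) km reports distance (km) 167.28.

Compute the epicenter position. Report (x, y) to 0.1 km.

53.7 km east, -70.0 km north

Circle about each station: (x + 98.6)² + (y + 23.7)² = 159.18²; (x − 148.4)² + (y − 41.4)² = 146.21²; (x + 14.6)² + (y − 82.7)² = 167.28².
Subtracting the A equation from the B and C equations removes the quadratic terms:
494.0 x + 130.2 y = 17413.78
168.0 x + 212.8 y = -5875.53
Solving the 2×2 system: x ≈ 53.7, y ≈ -70.0 km.
Check against A (with the unrounded x, y): √((x + 98.6)²+(y + 23.7)²) = 159.19 ≈ 159.18 km. ✓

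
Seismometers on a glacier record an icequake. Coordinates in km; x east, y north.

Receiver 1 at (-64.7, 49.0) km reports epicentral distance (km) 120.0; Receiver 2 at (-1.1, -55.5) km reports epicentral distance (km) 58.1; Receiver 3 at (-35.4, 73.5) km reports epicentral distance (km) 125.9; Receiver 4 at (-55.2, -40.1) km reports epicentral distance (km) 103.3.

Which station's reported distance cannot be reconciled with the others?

Receiver 1

Solve using three stations at a time. Using Receiver 2, Receiver 3, Receiver 4 (subtract circle equations pairwise → linear system) gives (x, y) ≈ (46.6, -22.1).
Distances from that point to each station vs reported:
  Receiver 1: calculated 132.1 vs reported 120.0 → residual 12.1 km
  Receiver 2: calculated 58.2 vs reported 58.1 → residual 0.1 km
  Receiver 3: calculated 126.0 vs reported 125.9 → residual 0.1 km
  Receiver 4: calculated 103.4 vs reported 103.3 → residual 0.1 km
Receiver 2, Receiver 3, Receiver 4 are mutually consistent (residuals ≈ 0); Receiver 1 is off by 12.1 km.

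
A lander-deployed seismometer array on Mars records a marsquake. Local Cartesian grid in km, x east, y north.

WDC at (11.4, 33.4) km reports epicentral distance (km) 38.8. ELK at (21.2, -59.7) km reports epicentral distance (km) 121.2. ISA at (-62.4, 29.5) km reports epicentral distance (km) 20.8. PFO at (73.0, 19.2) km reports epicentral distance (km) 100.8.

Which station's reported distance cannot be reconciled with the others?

Solve using three stations at a time. Using WDC, ELK, PFO (subtract circle equations pairwise → linear system) gives (x, y) ≈ (-21.7, 53.7).
Distances from that point to each station vs reported:
  WDC: calculated 38.8 vs reported 38.8 → residual 0.0 km
  ELK: calculated 121.2 vs reported 121.2 → residual 0.0 km
  ISA: calculated 47.3 vs reported 20.8 → residual 26.5 km
  PFO: calculated 100.8 vs reported 100.8 → residual 0.0 km
WDC, ELK, PFO are mutually consistent (residuals ≈ 0); ISA is off by 26.5 km.

ISA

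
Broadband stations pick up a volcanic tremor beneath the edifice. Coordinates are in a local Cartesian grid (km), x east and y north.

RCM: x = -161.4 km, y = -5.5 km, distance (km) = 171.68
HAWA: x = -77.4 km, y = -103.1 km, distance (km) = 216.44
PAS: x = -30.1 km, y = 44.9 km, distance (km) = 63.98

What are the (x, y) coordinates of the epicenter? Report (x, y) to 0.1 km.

Circle about each station: (x + 161.4)² + (y + 5.5)² = 171.68²; (x + 77.4)² + (y + 103.1)² = 216.44²; (x + 30.1)² + (y − 44.9)² = 63.98².
Subtracting pairs of circle equations eliminates x²+y² and gives linear equations (the radical axes):
168.0 x − 195.2 y = -26832.09
262.6 x + 100.8 y = 2222.39
Solving the 2×2 system: x ≈ -33.3, y ≈ 108.8 km.

(-33.3, 108.8)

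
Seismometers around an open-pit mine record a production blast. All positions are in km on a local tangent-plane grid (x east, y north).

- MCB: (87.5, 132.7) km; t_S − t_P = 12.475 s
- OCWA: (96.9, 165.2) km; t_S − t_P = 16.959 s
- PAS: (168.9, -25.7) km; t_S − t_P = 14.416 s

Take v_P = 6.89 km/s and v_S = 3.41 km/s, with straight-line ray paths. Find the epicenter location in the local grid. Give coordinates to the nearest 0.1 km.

Distance from S−P lag: d = Δt · v_P v_S / (v_P − v_S) = Δt · (6.89·3.41)/(6.89−3.41) ≈ 6.7514·Δt.
So d_MCB = 84.22, d_OCWA = 114.50, d_PAS = 97.33 km.
Circle about each station: (x − 87.5)² + (y − 132.7)² = 84.22²; (x − 96.9)² + (y − 165.2)² = 114.50²; (x − 168.9)² + (y + 25.7)² = 97.33².
Subtracting pairs of circle equations eliminates x²+y² and gives linear equations (the radical axes):
18.8 x + 65.0 y = 5397.87
162.8 x − 316.8 y = 1542.04
Solving the 2×2 system: x ≈ 109.5, y ≈ 51.4 km.

(109.5, 51.4)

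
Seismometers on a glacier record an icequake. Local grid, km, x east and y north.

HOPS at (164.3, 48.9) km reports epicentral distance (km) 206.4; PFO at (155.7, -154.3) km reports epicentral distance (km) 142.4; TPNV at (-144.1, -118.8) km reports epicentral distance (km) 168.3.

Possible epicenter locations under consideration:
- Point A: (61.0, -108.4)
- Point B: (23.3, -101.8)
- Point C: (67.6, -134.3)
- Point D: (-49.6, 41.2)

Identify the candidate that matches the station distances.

Point B

For each candidate, compare |candidate − station| to the reported distance:
Point A: residuals HOPS 18.2, PFO 37.2, TPNV 37.1 → max 37.2 km
Point B: residuals HOPS 0.0, PFO 0.0, TPNV 0.0 → max 0.0 km
Point C: residuals HOPS 0.8, PFO 52.1, TPNV 44.0 → max 52.1 km
Point D: residuals HOPS 7.6, PFO 141.1, TPNV 17.5 → max 141.1 km
Only Point B has all residuals ≈ 0.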